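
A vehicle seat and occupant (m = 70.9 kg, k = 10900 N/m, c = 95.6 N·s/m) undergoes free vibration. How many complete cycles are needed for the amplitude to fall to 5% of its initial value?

9 cycles

ζ = c/(2√(km)) = 95.6/(2√(10900 × 70.9)) = 95.6/1758 = 0.05437.
Logarithmic decrement δ = 2πζ/√(1 − ζ²) = 2π × 0.05437/√(1 − 0.00296) = 0.3421.
x_n/x₀ = e^(−nδ) ≤ 0.05; take ln: n ≥ ln(1/0.05)/δ = 2.996/0.3421 = 8.756.
So 9 complete cycles are required.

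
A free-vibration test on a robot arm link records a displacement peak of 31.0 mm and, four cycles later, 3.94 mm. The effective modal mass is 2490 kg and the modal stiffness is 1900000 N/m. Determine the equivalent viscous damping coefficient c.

11300 N·s/m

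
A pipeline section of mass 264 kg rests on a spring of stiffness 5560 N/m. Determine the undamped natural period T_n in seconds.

ω_n = √(k/m) = √(5560/264) = √21.06 = 4.589 rad/s.
T_n = 2π/ω_n = 6.283/4.589 = 1.369 s.

1.37 s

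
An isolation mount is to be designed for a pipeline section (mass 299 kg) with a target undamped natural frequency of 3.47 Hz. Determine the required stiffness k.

142000 N/m

ω_n = 2πf_n = 2π × 3.47 = 21.80 rad/s.
k = m·ω_n² = 299 × 21.80² = 299 × 475.4 = 142100 N/m.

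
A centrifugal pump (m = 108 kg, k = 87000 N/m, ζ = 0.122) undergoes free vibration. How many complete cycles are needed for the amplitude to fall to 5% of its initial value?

4 cycles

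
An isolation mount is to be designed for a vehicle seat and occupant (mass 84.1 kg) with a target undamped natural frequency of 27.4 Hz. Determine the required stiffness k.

2490000 N/m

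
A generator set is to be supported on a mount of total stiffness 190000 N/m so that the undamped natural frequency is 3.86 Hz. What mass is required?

ω_n = 2πf_n = 2π × 3.86 = 24.25 rad/s.
m = k/ω_n² = 190000/24.25² = 190000/588.2 = 323.0 kg.

323 kg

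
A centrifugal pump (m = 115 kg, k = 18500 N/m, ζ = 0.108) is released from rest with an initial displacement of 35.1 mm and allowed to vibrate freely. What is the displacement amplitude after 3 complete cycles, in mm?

Logarithmic decrement δ = 2πζ/√(1 − ζ²) = 2π × 0.1080/√(1 − 0.0117) = 0.6826.
After n cycles, x_n/x₀ = e^(−nδ), so x_3 = 35.1 × e^(−3 × 0.6826) = 35.1 × 0.1290 = 4.529 mm.

4.53 mm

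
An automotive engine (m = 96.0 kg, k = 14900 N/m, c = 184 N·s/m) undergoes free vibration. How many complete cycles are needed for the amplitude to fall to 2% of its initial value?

9 cycles

ζ = c/(2√(km)) = 184/(2√(14900 × 96.0)) = 184/2392 = 0.07692.
Logarithmic decrement δ = 2πζ/√(1 − ζ²) = 2π × 0.07692/√(1 − 0.00592) = 0.4848.
x_n/x₀ = e^(−nδ) ≤ 0.02; take ln: n ≥ ln(1/0.02)/δ = 3.912/0.4848 = 8.070.
So 9 complete cycles are required.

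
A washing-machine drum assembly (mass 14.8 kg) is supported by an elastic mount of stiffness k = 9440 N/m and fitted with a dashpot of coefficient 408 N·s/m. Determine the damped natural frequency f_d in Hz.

3.37 Hz

ω_n = √(k/m) = √(9440/14.8) = 25.26 rad/s.
Critical damping c_c = 2√(k·m) = 2√(9440 × 14.8) = 747.6 N·s/m, so ζ = c/c_c = 408/747.6 = 0.5458.
ω_d = ω_n√(1 − ζ²) = 25.26 × √(1 − 0.298) = 21.16 rad/s.
f_d = ω_d/(2π) = 3.368 Hz.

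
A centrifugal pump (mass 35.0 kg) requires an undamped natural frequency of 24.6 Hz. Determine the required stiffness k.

836000 N/m

ω_n = 2πf_n = 2π × 24.6 = 154.6 rad/s.
k = m·ω_n² = 35.0 × 154.6² = 35.0 × 23890 = 836200 N/m.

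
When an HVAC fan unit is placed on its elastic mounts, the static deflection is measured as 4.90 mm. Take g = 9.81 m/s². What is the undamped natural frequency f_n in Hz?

7.12 Hz

ω_n = √(g/δ_st) = √(9.81/0.00490) = √2002 = 44.74 rad/s.
f_n = ω_n/(2π) = 44.74/6.283 = 7.121 Hz.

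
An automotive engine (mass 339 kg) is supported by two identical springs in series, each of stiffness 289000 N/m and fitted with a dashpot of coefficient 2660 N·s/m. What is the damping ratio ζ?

0.190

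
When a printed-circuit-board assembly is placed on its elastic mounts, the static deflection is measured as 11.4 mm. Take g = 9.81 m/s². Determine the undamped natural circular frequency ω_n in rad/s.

29.3 rad/s

ω_n = √(g/δ_st) = √(9.81/0.0114) = √860.5 = 29.33 rad/s.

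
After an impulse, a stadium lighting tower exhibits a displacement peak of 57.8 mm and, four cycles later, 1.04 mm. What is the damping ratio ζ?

0.158

Logarithmic decrement δ = (1/n)·ln(x₀/x_n) = (1/4)·ln(57.8/1.04) = (1/4)·ln(55.58) = 1.004.
ζ = δ/√(4π² + δ²) = 1.004/√(39.48 + 1.01) = 1.004/6.363 = 0.1579.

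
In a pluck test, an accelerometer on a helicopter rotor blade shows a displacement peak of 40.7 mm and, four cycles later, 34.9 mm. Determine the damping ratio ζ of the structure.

Logarithmic decrement δ = (1/n)·ln(x₀/x_n) = (1/4)·ln(40.7/34.9) = (1/4)·ln(1.166) = 0.03844.
ζ = δ/√(4π² + δ²) = 0.03844/√(39.48 + 0.00148) = 0.03844/6.283 = 0.006117.

0.00612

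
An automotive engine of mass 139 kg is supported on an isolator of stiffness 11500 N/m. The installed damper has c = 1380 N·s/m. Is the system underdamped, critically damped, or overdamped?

underdamped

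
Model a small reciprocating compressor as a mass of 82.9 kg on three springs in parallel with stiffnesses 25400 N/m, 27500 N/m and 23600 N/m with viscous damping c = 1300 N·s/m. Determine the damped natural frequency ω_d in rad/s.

29.3 rad/s

Parallel springs add: k_eq = 25400 + 27500 + 23600 = 76500 N/m.
ω_n = √(k_eq/m) = √(76500/82.9) = 30.38 rad/s.
Critical damping c_c = 2√(k_eq·m) = 2√(76500 × 82.9) = 5037 N·s/m, so ζ = c/c_c = 1300/5037 = 0.2581.
ω_d = ω_n√(1 − ζ²) = 30.38 × √(1 − 0.0666) = 29.35 rad/s.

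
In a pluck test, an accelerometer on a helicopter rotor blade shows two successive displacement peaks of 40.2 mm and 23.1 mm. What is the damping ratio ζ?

0.0878

Logarithmic decrement δ = (1/n)·ln(x₀/x_n) = (1/1)·ln(40.2/23.1) = (1/1)·ln(1.740) = 0.5540.
ζ = δ/√(4π² + δ²) = 0.5540/√(39.48 + 0.307) = 0.5540/6.308 = 0.08784.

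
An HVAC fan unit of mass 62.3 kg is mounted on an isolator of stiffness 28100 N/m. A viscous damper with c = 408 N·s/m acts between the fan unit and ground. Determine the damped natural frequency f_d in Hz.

ω_n = √(k/m) = √(28100/62.3) = 21.24 rad/s.
Critical damping c_c = 2√(k·m) = 2√(28100 × 62.3) = 2646 N·s/m, so ζ = c/c_c = 408/2646 = 0.1542.
ω_d = ω_n√(1 − ζ²) = 21.24 × √(1 − 0.0238) = 20.98 rad/s.
f_d = ω_d/(2π) = 3.340 Hz.

3.34 Hz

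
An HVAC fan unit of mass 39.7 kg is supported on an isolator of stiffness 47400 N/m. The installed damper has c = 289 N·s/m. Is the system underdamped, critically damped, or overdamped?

underdamped

c_c = 2√(k·m) = 2744 N·s/m; ζ = c/c_c = 289/2744 = 0.105.
Since ζ < 1 the system is underdamped.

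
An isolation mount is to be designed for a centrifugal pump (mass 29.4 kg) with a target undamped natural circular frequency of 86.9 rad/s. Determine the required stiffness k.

222000 N/m

k = m·ω_n² = 29.4 × 86.90² = 29.4 × 7552 = 222000 N/m.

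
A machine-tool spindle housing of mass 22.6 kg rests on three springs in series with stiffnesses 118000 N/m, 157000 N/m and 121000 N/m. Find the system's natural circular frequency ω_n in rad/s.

43.8 rad/s

Series springs: 1/k_eq = 1/118000 + 1/157000 + 1/121000 = 2.311×10^-5, so k_eq = 43270 N/m.
ω_n = √(k_eq/m) = √(43270/22.6) = √1915 = 43.76 rad/s.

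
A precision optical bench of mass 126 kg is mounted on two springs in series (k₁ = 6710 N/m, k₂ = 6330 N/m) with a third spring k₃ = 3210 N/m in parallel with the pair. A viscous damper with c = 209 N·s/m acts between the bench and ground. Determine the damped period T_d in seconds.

0.883 s

Series pair: k_s = k₁k₂/(k₁+k₂) = (6710)(6330)/(6710 + 6330) = 3257 N/m. In parallel with k₃: k_eq = 3257 + 3210 = 6467 N/m.
ω_n = √(k_eq/m) = √(6467/126) = 7.164 rad/s.
Critical damping c_c = 2√(k_eq·m) = 2√(6467 × 126) = 1805 N·s/m, so ζ = c/c_c = 209/1805 = 0.1158.
ω_d = ω_n√(1 − ζ²) = 7.164 × √(1 − 0.0134) = 7.116 rad/s.
T_d = 2π/ω_d = 0.8829 s.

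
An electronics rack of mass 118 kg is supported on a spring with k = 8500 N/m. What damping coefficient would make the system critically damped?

2000 N·s/m

c_c = 2√(k·m) = 2√(8500 × 118) = 2 × 1001 = 2003 N·s/m.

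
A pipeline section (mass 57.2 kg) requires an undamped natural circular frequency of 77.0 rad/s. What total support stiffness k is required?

339000 N/m

k = m·ω_n² = 57.2 × 77.00² = 57.2 × 5929 = 339100 N/m.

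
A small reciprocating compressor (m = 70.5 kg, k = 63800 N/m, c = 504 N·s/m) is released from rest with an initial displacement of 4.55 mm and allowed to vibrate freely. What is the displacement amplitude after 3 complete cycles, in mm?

0.477 mm

ζ = c/(2√(km)) = 504/(2√(63800 × 70.5)) = 504/4242 = 0.1188.
Logarithmic decrement δ = 2πζ/√(1 − ζ²) = 2π × 0.1188/√(1 − 0.0141) = 0.7519.
After n cycles, x_n/x₀ = e^(−nδ), so x_3 = 4.55 × e^(−3 × 0.7519) = 4.55 × 0.1048 = 0.4768 mm.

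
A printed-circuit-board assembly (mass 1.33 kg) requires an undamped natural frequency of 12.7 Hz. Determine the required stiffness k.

ω_n = 2πf_n = 2π × 12.7 = 79.80 rad/s.
k = m·ω_n² = 1.33 × 79.80² = 1.33 × 6367 = 8469 N/m.

8470 N/m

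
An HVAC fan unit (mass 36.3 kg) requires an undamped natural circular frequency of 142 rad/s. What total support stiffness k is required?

k = m·ω_n² = 36.3 × 142.0² = 36.3 × 20160 = 732000 N/m.

732000 N/m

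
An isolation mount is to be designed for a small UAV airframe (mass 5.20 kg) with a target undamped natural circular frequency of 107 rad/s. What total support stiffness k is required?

59500 N/m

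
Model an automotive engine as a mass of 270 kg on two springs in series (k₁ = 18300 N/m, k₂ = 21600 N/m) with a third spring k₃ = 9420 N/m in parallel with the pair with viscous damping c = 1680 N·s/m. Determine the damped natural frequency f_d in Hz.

Series pair: k_s = k₁k₂/(k₁+k₂) = (18300)(21600)/(18300 + 21600) = 9907 N/m. In parallel with k₃: k_eq = 9907 + 9420 = 19330 N/m.
ω_n = √(k_eq/m) = √(19330/270) = 8.461 rad/s.
Critical damping c_c = 2√(k_eq·m) = 2√(19330 × 270) = 4569 N·s/m, so ζ = c/c_c = 1680/4569 = 0.3677.
ω_d = ω_n√(1 − ζ²) = 8.461 × √(1 − 0.135) = 7.868 rad/s.
f_d = ω_d/(2π) = 1.252 Hz.

1.25 Hz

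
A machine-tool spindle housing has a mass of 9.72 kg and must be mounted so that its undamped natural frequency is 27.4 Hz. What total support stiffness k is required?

ω_n = 2πf_n = 2π × 27.4 = 172.2 rad/s.
k = m·ω_n² = 9.72 × 172.2² = 9.72 × 29640 = 288100 N/m.

288000 N/m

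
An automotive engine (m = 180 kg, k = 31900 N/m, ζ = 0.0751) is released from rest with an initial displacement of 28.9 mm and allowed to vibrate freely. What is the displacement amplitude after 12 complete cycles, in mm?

0.0988 mm

Logarithmic decrement δ = 2πζ/√(1 − ζ²) = 2π × 0.07510/√(1 − 0.00564) = 0.4732.
After n cycles, x_n/x₀ = e^(−nδ), so x_12 = 28.9 × e^(−12 × 0.4732) = 28.9 × 0.003419 = 0.09881 mm.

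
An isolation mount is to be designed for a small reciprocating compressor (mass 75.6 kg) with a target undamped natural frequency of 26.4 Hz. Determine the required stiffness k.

2080000 N/m

ω_n = 2πf_n = 2π × 26.4 = 165.9 rad/s.
k = m·ω_n² = 75.6 × 165.9² = 75.6 × 27510 = 2080000 N/m.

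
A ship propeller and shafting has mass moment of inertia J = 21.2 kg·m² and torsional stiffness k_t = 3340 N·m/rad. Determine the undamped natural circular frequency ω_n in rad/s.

12.6 rad/s

ω_n = √(k_t/J) = √(3340/21.2) = √157.5 = 12.55 rad/s.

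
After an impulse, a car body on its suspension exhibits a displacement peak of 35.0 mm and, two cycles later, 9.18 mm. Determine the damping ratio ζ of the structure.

0.106

Logarithmic decrement δ = (1/n)·ln(x₀/x_n) = (1/2)·ln(35.0/9.18) = (1/2)·ln(3.813) = 0.6692.
ζ = δ/√(4π² + δ²) = 0.6692/√(39.48 + 0.448) = 0.6692/6.319 = 0.1059.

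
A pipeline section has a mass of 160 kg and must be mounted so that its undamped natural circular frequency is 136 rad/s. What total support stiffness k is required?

k = m·ω_n² = 160 × 136.0² = 160 × 18500 = 2959000 N/m.

2960000 N/m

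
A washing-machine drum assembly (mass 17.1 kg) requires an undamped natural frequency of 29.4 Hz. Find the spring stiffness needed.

584000 N/m

ω_n = 2πf_n = 2π × 29.4 = 184.7 rad/s.
k = m·ω_n² = 17.1 × 184.7² = 17.1 × 34120 = 583500 N/m.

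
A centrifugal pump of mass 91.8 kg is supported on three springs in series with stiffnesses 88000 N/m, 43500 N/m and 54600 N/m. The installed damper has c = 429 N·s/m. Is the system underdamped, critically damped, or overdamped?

underdamped

Series springs: 1/k_eq = 1/88000 + 1/43500 + 1/54600 = 5.267×10^-5, so k_eq = 18990 N/m.
c_c = 2√(k_eq·m) = 2640 N·s/m; ζ = c/c_c = 429/2640 = 0.162.
Since ζ < 1 the system is underdamped.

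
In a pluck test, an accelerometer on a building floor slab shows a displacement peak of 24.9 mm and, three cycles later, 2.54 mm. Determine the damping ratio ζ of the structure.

0.120

Logarithmic decrement δ = (1/n)·ln(x₀/x_n) = (1/3)·ln(24.9/2.54) = (1/3)·ln(9.803) = 0.7609.
ζ = δ/√(4π² + δ²) = 0.7609/√(39.48 + 0.579) = 0.7609/6.329 = 0.1202.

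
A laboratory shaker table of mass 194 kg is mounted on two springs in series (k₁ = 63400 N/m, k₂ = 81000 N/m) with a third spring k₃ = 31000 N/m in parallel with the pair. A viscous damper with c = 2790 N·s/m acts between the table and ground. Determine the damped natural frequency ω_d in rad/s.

17.1 rad/s

Series pair: k_s = k₁k₂/(k₁+k₂) = (63400)(81000)/(63400 + 81000) = 35560 N/m. In parallel with k₃: k_eq = 35560 + 31000 = 66560 N/m.
ω_n = √(k_eq/m) = √(66560/194) = 18.52 rad/s.
Critical damping c_c = 2√(k_eq·m) = 2√(66560 × 194) = 7187 N·s/m, so ζ = c/c_c = 2790/7187 = 0.3882.
ω_d = ω_n√(1 − ζ²) = 18.52 × √(1 − 0.151) = 17.07 rad/s.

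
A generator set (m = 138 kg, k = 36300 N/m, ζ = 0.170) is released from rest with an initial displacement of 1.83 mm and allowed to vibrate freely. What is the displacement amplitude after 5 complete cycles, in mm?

Logarithmic decrement δ = 2πζ/√(1 − ζ²) = 2π × 0.1700/√(1 − 0.0289) = 1.084.
After n cycles, x_n/x₀ = e^(−nδ), so x_5 = 1.83 × e^(−5 × 1.084) = 1.83 × 0.004429 = 0.008105 mm.

0.00810 mm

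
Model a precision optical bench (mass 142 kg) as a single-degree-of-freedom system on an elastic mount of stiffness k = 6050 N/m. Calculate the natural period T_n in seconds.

0.963 s

ω_n = √(k/m) = √(6050/142) = √42.61 = 6.527 rad/s.
T_n = 2π/ω_n = 6.283/6.527 = 0.9626 s.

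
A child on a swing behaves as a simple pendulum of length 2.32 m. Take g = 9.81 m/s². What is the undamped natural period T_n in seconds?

For a simple pendulum ω_n = √(g/L) = √(9.81/2.32) = √4.228 = 2.056 rad/s.
T_n = 2π/ω_n = 6.283/2.056 = 3.056 s.

3.06 s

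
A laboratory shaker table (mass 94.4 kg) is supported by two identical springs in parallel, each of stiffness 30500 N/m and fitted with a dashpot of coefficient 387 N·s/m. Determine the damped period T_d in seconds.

Parallel springs add: k_eq = 2 × 30500 = 61000 N/m.
ω_n = √(k_eq/m) = √(61000/94.4) = 25.42 rad/s.
Critical damping c_c = 2√(k_eq·m) = 2√(61000 × 94.4) = 4799 N·s/m, so ζ = c/c_c = 387/4799 = 0.08064.
ω_d = ω_n√(1 − ζ²) = 25.42 × √(1 − 0.00650) = 25.34 rad/s.
T_d = 2π/ω_d = 0.2480 s.

0.248 s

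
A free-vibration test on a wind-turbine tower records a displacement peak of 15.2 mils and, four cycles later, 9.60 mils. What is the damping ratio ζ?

Logarithmic decrement δ = (1/n)·ln(x₀/x_n) = (1/4)·ln(15.2/9.60) = (1/4)·ln(1.583) = 0.1149.
ζ = δ/√(4π² + δ²) = 0.1149/√(39.48 + 0.0132) = 0.1149/6.284 = 0.01828.

0.0183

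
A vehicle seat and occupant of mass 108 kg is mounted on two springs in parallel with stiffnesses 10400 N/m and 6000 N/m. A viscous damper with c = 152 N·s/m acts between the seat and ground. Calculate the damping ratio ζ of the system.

0.0571

Parallel springs add: k_eq = 10400 + 6000 = 16400 N/m.
ω_n = √(k_eq/m) = √(16400/108) = 12.32 rad/s.
Critical damping c_c = 2√(k_eq·m) = 2√(16400 × 108) = 2662 N·s/m, so ζ = c/c_c = 152/2662 = 0.05711.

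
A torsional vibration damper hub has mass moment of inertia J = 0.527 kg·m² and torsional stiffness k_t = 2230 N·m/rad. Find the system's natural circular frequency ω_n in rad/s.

ω_n = √(k_t/J) = √(2230/0.527) = √4231 = 65.05 rad/s.

65.0 rad/s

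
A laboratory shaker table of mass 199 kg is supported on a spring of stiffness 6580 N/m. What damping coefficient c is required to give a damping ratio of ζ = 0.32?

c_c = 2√(k·m) = 2√(6580 × 199) = 2289 N·s/m.
c = ζ·c_c = 0.32 × 2289 = 732.4 N·s/m.

732 N·s/m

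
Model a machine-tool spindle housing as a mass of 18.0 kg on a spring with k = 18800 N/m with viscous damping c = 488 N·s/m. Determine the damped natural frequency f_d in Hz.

ω_n = √(k/m) = √(18800/18.0) = 32.32 rad/s.
Critical damping c_c = 2√(k·m) = 2√(18800 × 18.0) = 1163 N·s/m, so ζ = c/c_c = 488/1163 = 0.4194.
ω_d = ω_n√(1 − ζ²) = 32.32 × √(1 − 0.176) = 29.34 rad/s.
f_d = ω_d/(2π) = 4.669 Hz.

4.67 Hz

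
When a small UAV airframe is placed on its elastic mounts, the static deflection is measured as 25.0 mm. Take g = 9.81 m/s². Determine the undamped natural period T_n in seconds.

0.317 s

ω_n = √(g/δ_st) = √(9.81/0.0250) = √392.4 = 19.81 rad/s.
T_n = 2π/ω_n = 6.283/19.81 = 0.3172 s.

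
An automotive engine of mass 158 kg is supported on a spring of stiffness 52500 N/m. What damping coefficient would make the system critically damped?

c_c = 2√(k·m) = 2√(52500 × 158) = 2 × 2880 = 5760 N·s/m.

5760 N·s/m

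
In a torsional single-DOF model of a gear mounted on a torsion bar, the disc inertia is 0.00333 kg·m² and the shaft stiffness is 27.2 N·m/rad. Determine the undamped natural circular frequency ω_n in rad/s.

ω_n = √(k_t/J) = √(27.2/0.00333) = √8168 = 90.38 rad/s.

90.4 rad/s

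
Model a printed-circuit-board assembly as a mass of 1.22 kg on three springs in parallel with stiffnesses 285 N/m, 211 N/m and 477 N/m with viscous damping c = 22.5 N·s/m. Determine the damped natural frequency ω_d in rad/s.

26.7 rad/s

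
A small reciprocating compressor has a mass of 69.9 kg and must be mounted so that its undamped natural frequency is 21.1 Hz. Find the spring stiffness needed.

1230000 N/m

ω_n = 2πf_n = 2π × 21.1 = 132.6 rad/s.
k = m·ω_n² = 69.9 × 132.6² = 69.9 × 17580 = 1229000 N/m.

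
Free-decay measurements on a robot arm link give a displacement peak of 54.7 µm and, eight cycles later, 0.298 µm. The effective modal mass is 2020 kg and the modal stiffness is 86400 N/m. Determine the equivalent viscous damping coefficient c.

Logarithmic decrement δ = (1/n)·ln(x₀/x_n) = (1/8)·ln(54.7/0.298) = (1/8)·ln(183.6) = 0.6516.
ζ = δ/√(4π² + δ²) = 0.6516/√(39.48 + 0.425) = 0.6516/6.317 = 0.1031.
c = ζ · 2√(km) = 0.1031 × 2√(86400 × 2020) = 0.1031 × 26420 = 2725 N·s/m.

2730 N·s/m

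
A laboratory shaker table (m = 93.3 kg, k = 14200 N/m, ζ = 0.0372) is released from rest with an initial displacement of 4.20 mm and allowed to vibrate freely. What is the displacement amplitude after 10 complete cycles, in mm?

Logarithmic decrement δ = 2πζ/√(1 − ζ²) = 2π × 0.03720/√(1 − 0.00138) = 0.2339.
After n cycles, x_n/x₀ = e^(−nδ), so x_10 = 4.20 × e^(−10 × 0.2339) = 4.20 × 0.09643 = 0.4050 mm.

0.405 mm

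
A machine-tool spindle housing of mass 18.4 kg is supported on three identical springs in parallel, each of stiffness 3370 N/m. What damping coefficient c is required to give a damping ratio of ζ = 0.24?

207 N·s/m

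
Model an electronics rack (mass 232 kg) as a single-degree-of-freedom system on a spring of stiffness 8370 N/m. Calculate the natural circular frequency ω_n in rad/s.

6.01 rad/s

ω_n = √(k/m) = √(8370/232) = √36.08 = 6.006 rad/s.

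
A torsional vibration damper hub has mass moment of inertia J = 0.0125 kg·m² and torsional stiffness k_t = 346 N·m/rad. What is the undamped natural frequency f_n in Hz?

ω_n = √(k_t/J) = √(346/0.0125) = √27680 = 166.4 rad/s.
f_n = ω_n/(2π) = 166.4/6.283 = 26.48 Hz.

26.5 Hz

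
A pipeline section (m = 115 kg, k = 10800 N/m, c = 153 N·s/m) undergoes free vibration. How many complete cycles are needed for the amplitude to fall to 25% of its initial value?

ζ = c/(2√(km)) = 153/(2√(10800 × 115)) = 153/2229 = 0.06864.
Logarithmic decrement δ = 2πζ/√(1 − ζ²) = 2π × 0.06864/√(1 − 0.00471) = 0.4323.
x_n/x₀ = e^(−nδ) ≤ 0.25; take ln: n ≥ ln(1/0.25)/δ = 1.386/0.4323 = 3.207.
So 4 complete cycles are required.

4 cycles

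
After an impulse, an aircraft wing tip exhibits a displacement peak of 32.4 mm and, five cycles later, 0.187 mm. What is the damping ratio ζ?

Logarithmic decrement δ = (1/n)·ln(x₀/x_n) = (1/5)·ln(32.4/0.187) = (1/5)·ln(173.3) = 1.031.
ζ = δ/√(4π² + δ²) = 1.031/√(39.48 + 1.06) = 1.031/6.367 = 0.1619.

0.162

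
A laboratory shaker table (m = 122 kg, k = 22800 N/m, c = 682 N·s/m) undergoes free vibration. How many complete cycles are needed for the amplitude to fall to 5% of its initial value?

3 cycles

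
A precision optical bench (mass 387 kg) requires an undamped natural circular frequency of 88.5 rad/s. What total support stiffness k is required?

3030000 N/m

k = m·ω_n² = 387 × 88.50² = 387 × 7832 = 3031000 N/m.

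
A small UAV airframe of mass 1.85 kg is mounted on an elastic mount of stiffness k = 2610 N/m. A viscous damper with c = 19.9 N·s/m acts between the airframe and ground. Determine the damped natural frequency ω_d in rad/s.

37.2 rad/s

ω_n = √(k/m) = √(2610/1.85) = 37.56 rad/s.
Critical damping c_c = 2√(k·m) = 2√(2610 × 1.85) = 139.0 N·s/m, so ζ = c/c_c = 19.9/139.0 = 0.1432.
ω_d = ω_n√(1 − ζ²) = 37.56 × √(1 − 0.0205) = 37.17 rad/s.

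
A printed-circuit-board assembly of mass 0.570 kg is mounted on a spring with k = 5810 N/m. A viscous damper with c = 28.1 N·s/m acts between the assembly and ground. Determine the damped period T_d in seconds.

0.0642 s

ω_n = √(k/m) = √(5810/0.570) = 101.0 rad/s.
Critical damping c_c = 2√(k·m) = 2√(5810 × 0.570) = 115.1 N·s/m, so ζ = c/c_c = 28.1/115.1 = 0.2441.
ω_d = ω_n√(1 − ζ²) = 101.0 × √(1 − 0.0596) = 97.91 rad/s.
T_d = 2π/ω_d = 0.06418 s.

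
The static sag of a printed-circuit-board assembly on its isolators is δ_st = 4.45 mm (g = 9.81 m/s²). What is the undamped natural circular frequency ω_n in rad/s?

ω_n = √(g/δ_st) = √(9.81/0.00445) = √2204 = 46.95 rad/s.

47.0 rad/s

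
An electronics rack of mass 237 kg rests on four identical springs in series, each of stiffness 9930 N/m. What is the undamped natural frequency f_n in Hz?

0.515 Hz

Series springs: 1/k_eq = 4/9930, so k_eq = 9930/4 = 2482 N/m.
ω_n = √(k_eq/m) = √(2482/237) = √10.47 = 3.236 rad/s.
f_n = ω_n/(2π) = 3.236/6.283 = 0.5151 Hz.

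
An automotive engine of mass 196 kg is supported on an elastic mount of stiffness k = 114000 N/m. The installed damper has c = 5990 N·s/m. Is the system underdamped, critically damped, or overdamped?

underdamped

c_c = 2√(k·m) = 9454 N·s/m; ζ = c/c_c = 5990/9454 = 0.634.
Since ζ < 1 the system is underdamped.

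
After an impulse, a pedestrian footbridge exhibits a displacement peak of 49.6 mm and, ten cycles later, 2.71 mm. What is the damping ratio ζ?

0.0462

Logarithmic decrement δ = (1/n)·ln(x₀/x_n) = (1/10)·ln(49.6/2.71) = (1/10)·ln(18.30) = 0.2907.
ζ = δ/√(4π² + δ²) = 0.2907/√(39.48 + 0.0845) = 0.2907/6.290 = 0.04622.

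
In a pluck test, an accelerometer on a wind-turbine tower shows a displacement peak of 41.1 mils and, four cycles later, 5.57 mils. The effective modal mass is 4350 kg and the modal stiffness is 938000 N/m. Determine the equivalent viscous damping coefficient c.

10100 N·s/m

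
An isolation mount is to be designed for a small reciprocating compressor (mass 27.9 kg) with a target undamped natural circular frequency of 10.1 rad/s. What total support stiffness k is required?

k = m·ω_n² = 27.9 × 10.10² = 27.9 × 102.0 = 2846 N/m.

2850 N/m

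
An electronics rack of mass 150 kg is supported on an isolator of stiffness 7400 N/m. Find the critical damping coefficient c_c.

2110 N·s/m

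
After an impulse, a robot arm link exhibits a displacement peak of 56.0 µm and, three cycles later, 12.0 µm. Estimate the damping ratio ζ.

0.0815

Logarithmic decrement δ = (1/n)·ln(x₀/x_n) = (1/3)·ln(56.0/12.0) = (1/3)·ln(4.667) = 0.5135.
ζ = δ/√(4π² + δ²) = 0.5135/√(39.48 + 0.264) = 0.5135/6.304 = 0.08145.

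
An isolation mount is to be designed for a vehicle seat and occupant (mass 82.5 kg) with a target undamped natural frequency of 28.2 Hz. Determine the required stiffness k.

2590000 N/m

ω_n = 2πf_n = 2π × 28.2 = 177.2 rad/s.
k = m·ω_n² = 82.5 × 177.2² = 82.5 × 31390 = 2590000 N/m.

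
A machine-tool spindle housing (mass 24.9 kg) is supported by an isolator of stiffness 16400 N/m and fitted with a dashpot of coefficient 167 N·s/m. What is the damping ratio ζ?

ω_n = √(k/m) = √(16400/24.9) = 25.66 rad/s.
Critical damping c_c = 2√(k·m) = 2√(16400 × 24.9) = 1278 N·s/m, so ζ = c/c_c = 167/1278 = 0.1307.

0.131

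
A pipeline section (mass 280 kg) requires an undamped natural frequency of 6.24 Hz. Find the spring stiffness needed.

ω_n = 2πf_n = 2π × 6.24 = 39.21 rad/s.
k = m·ω_n² = 280 × 39.21² = 280 × 1537 = 430400 N/m.

430000 N/m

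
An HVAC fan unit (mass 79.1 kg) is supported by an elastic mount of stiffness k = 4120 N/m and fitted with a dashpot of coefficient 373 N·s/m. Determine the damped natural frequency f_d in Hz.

ω_n = √(k/m) = √(4120/79.1) = 7.217 rad/s.
Critical damping c_c = 2√(k·m) = 2√(4120 × 79.1) = 1142 N·s/m, so ζ = c/c_c = 373/1142 = 0.3267.
ω_d = ω_n√(1 − ζ²) = 7.217 × √(1 − 0.107) = 6.821 rad/s.
f_d = ω_d/(2π) = 1.086 Hz.

1.09 Hz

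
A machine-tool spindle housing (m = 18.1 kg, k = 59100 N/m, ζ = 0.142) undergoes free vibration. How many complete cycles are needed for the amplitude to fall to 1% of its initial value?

Logarithmic decrement δ = 2πζ/√(1 − ζ²) = 2π × 0.1420/√(1 − 0.0202) = 0.9013.
x_n/x₀ = e^(−nδ) ≤ 0.01; take ln: n ≥ ln(1/0.01)/δ = 4.605/0.9013 = 5.109.
So 6 complete cycles are required.

6 cycles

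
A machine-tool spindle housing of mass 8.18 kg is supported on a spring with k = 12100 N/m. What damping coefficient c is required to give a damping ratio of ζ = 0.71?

c_c = 2√(k·m) = 2√(12100 × 8.18) = 629.2 N·s/m.
c = ζ·c_c = 0.71 × 629.2 = 446.7 N·s/m.

447 N·s/m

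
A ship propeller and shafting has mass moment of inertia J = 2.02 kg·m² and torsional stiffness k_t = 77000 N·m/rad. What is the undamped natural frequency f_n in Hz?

31.1 Hz

ω_n = √(k_t/J) = √(77000/2.02) = √38120 = 195.2 rad/s.
f_n = ω_n/(2π) = 195.2/6.283 = 31.07 Hz.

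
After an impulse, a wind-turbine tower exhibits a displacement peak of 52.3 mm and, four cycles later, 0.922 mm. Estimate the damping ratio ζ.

0.159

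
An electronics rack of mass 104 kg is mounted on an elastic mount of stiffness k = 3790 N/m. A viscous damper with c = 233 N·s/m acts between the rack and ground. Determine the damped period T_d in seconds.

1.06 s

ω_n = √(k/m) = √(3790/104) = 6.037 rad/s.
Critical damping c_c = 2√(k·m) = 2√(3790 × 104) = 1256 N·s/m, so ζ = c/c_c = 233/1256 = 0.1856.
ω_d = ω_n√(1 − ζ²) = 6.037 × √(1 − 0.0344) = 5.932 rad/s.
T_d = 2π/ω_d = 1.059 s.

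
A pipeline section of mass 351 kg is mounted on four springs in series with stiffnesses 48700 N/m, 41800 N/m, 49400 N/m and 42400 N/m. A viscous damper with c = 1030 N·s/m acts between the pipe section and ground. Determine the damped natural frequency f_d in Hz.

Series springs: 1/k_eq = 1/48700 + 1/41800 + 1/49400 + 1/42400 = 8.829×10^-5, so k_eq = 11330 N/m.
ω_n = √(k_eq/m) = √(11330/351) = 5.681 rad/s.
Critical damping c_c = 2√(k_eq·m) = 2√(11330 × 351) = 3988 N·s/m, so ζ = c/c_c = 1030/3988 = 0.2583.
ω_d = ω_n√(1 − ζ²) = 5.681 × √(1 − 0.0667) = 5.488 rad/s.
f_d = ω_d/(2π) = 0.8734 Hz.

0.873 Hz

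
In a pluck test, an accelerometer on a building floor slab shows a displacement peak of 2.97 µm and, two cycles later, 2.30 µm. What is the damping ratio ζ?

0.0203

Logarithmic decrement δ = (1/n)·ln(x₀/x_n) = (1/2)·ln(2.97/2.30) = (1/2)·ln(1.291) = 0.1278.
ζ = δ/√(4π² + δ²) = 0.1278/√(39.48 + 0.0163) = 0.1278/6.284 = 0.02034.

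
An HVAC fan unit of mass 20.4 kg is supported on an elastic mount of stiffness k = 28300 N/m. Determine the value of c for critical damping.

1520 N·s/m

c_c = 2√(k·m) = 2√(28300 × 20.4) = 2 × 759.8 = 1520 N·s/m.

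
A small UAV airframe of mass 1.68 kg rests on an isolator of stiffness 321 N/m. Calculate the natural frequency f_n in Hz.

ω_n = √(k/m) = √(321.0/1.68) = √191.1 = 13.82 rad/s.
f_n = ω_n/(2π) = 13.82/6.283 = 2.200 Hz.

2.20 Hz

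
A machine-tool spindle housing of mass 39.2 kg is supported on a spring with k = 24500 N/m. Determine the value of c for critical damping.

1960 N·s/m

c_c = 2√(k·m) = 2√(24500 × 39.2) = 2 × 980.0 = 1960 N·s/m.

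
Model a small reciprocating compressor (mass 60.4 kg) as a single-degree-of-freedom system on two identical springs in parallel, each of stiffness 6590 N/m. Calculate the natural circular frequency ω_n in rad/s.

Parallel springs add: k_eq = 2 × 6590 = 13180 N/m.
ω_n = √(k_eq/m) = √(13180/60.4) = √218.2 = 14.77 rad/s.

14.8 rad/s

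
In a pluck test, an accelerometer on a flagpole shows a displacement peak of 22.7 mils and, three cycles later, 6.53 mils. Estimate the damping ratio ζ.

Logarithmic decrement δ = (1/n)·ln(x₀/x_n) = (1/3)·ln(22.7/6.53) = (1/3)·ln(3.476) = 0.4153.
ζ = δ/√(4π² + δ²) = 0.4153/√(39.48 + 0.172) = 0.4153/6.297 = 0.06596.

0.0660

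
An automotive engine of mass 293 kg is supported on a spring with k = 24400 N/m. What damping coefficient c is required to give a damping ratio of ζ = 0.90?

4810 N·s/m

c_c = 2√(k·m) = 2√(24400 × 293) = 5348 N·s/m.
c = ζ·c_c = 0.90 × 5348 = 4813 N·s/m.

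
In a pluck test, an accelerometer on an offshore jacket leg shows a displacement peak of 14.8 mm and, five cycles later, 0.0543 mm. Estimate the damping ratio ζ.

Logarithmic decrement δ = (1/n)·ln(x₀/x_n) = (1/5)·ln(14.8/0.0543) = (1/5)·ln(272.6) = 1.122.
ζ = δ/√(4π² + δ²) = 1.122/√(39.48 + 1.26) = 1.122/6.383 = 0.1757.

0.176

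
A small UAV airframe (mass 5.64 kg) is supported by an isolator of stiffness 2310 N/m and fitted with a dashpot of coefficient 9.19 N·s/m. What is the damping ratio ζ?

0.0403

ω_n = √(k/m) = √(2310/5.64) = 20.24 rad/s.
Critical damping c_c = 2√(k·m) = 2√(2310 × 5.64) = 228.3 N·s/m, so ζ = c/c_c = 9.19/228.3 = 0.04026.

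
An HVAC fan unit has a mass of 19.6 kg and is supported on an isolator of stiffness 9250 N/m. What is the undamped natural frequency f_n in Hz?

ω_n = √(k/m) = √(9250/19.6) = √471.9 = 21.72 rad/s.
f_n = ω_n/(2π) = 21.72/6.283 = 3.458 Hz.

3.46 Hz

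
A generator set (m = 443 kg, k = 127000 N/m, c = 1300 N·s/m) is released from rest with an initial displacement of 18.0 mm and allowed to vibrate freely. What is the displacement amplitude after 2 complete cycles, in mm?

6.03 mm

ζ = c/(2√(km)) = 1300/(2√(127000 × 443)) = 1300/15000 = 0.08666.
Logarithmic decrement δ = 2πζ/√(1 − ζ²) = 2π × 0.08666/√(1 − 0.00751) = 0.5465.
After n cycles, x_n/x₀ = e^(−nδ), so x_2 = 18.0 × e^(−2 × 0.5465) = 18.0 × 0.3352 = 6.033 mm.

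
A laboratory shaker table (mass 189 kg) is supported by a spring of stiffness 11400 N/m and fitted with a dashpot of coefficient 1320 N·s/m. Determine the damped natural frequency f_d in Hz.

1.10 Hz

ω_n = √(k/m) = √(11400/189) = 7.766 rad/s.
Critical damping c_c = 2√(k·m) = 2√(11400 × 189) = 2936 N·s/m, so ζ = c/c_c = 1320/2936 = 0.4496.
ω_d = ω_n√(1 − ζ²) = 7.766 × √(1 − 0.202) = 6.937 rad/s.
f_d = ω_d/(2π) = 1.104 Hz.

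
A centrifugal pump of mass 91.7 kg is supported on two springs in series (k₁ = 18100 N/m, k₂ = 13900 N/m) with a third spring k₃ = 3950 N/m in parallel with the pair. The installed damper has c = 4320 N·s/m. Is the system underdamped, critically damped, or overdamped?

Series pair: k_s = k₁k₂/(k₁+k₂) = (18100)(13900)/(18100 + 13900) = 7862 N/m. In parallel with k₃: k_eq = 7862 + 3950 = 11810 N/m.
c_c = 2√(k_eq·m) = 2082 N·s/m; ζ = c/c_c = 4320/2082 = 2.08.
Since ζ > 1 the system is overdamped.

overdamped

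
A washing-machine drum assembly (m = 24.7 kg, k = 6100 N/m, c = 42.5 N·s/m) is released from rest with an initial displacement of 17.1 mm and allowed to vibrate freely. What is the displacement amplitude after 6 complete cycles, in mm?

2.16 mm

ζ = c/(2√(km)) = 42.5/(2√(6100 × 24.7)) = 42.5/776.3 = 0.05475.
Logarithmic decrement δ = 2πζ/√(1 − ζ²) = 2π × 0.05475/√(1 − 0.00300) = 0.3445.
After n cycles, x_n/x₀ = e^(−nδ), so x_6 = 17.1 × e^(−6 × 0.3445) = 17.1 × 0.1266 = 2.164 mm.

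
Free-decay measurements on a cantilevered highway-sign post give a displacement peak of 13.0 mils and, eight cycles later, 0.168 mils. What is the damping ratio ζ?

Logarithmic decrement δ = (1/n)·ln(x₀/x_n) = (1/8)·ln(13.0/0.168) = (1/8)·ln(77.38) = 0.5436.
ζ = δ/√(4π² + δ²) = 0.5436/√(39.48 + 0.295) = 0.5436/6.307 = 0.08619.

0.0862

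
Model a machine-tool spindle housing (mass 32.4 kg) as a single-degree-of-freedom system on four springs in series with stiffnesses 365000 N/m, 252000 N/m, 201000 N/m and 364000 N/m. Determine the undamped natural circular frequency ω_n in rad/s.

Series springs: 1/k_eq = 1/365000 + 1/252000 + 1/201000 + 1/364000 = 1.443×10^-5, so k_eq = 69300 N/m.
ω_n = √(k_eq/m) = √(69300/32.4) = √2139 = 46.25 rad/s.

46.2 rad/s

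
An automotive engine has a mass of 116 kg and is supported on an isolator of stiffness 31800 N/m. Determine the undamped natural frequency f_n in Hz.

ω_n = √(k/m) = √(31800/116) = √274.1 = 16.56 rad/s.
f_n = ω_n/(2π) = 16.56/6.283 = 2.635 Hz.

2.64 Hz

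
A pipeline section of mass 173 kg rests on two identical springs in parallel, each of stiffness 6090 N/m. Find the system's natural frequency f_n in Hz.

1.34 Hz

Parallel springs add: k_eq = 2 × 6090 = 12180 N/m.
ω_n = √(k_eq/m) = √(12180/173) = √70.40 = 8.391 rad/s.
f_n = ω_n/(2π) = 8.391/6.283 = 1.335 Hz.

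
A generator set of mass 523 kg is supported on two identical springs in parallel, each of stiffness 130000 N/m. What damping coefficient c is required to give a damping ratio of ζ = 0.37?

Parallel springs add: k_eq = 2 × 130000 = 260000 N/m.
c_c = 2√(k_eq·m) = 2√(260000 × 523) = 23320 N·s/m.
c = ζ·c_c = 0.37 × 23320 = 8629 N·s/m.

8630 N·s/m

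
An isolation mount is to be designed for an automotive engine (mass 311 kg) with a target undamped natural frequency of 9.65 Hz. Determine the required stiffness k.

ω_n = 2πf_n = 2π × 9.65 = 60.63 rad/s.
k = m·ω_n² = 311 × 60.63² = 311 × 3676 = 1143000 N/m.

1140000 N/m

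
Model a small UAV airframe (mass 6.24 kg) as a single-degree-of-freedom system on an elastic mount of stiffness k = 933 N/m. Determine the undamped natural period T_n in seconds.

0.514 s

ω_n = √(k/m) = √(933.0/6.24) = √149.5 = 12.23 rad/s.
T_n = 2π/ω_n = 6.283/12.23 = 0.5138 s.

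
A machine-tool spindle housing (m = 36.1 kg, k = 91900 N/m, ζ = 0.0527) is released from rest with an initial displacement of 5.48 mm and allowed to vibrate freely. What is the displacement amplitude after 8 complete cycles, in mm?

0.386 mm

Logarithmic decrement δ = 2πζ/√(1 − ζ²) = 2π × 0.05270/√(1 − 0.00278) = 0.3316.
After n cycles, x_n/x₀ = e^(−nδ), so x_8 = 5.48 × e^(−8 × 0.3316) = 5.48 × 0.07046 = 0.3861 mm.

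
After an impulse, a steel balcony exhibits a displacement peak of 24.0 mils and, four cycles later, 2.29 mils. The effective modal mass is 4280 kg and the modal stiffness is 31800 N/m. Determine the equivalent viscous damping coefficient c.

2170 N·s/m

Logarithmic decrement δ = (1/n)·ln(x₀/x_n) = (1/4)·ln(24.0/2.29) = (1/4)·ln(10.48) = 0.5874.
ζ = δ/√(4π² + δ²) = 0.5874/√(39.48 + 0.345) = 0.5874/6.311 = 0.09308.
c = ζ · 2√(km) = 0.09308 × 2√(31800 × 4280) = 0.09308 × 23330 = 2172 N·s/m.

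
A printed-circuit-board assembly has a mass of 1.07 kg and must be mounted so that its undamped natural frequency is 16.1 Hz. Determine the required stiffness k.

10900 N/m

ω_n = 2πf_n = 2π × 16.1 = 101.2 rad/s.
k = m·ω_n² = 1.07 × 101.2² = 1.07 × 10230 = 10950 N/m.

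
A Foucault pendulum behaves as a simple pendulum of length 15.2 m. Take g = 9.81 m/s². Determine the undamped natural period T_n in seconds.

7.82 s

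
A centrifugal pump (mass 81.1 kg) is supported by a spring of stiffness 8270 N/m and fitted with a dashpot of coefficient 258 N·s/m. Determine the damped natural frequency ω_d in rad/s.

9.97 rad/s

ω_n = √(k/m) = √(8270/81.1) = 10.10 rad/s.
Critical damping c_c = 2√(k·m) = 2√(8270 × 81.1) = 1638 N·s/m, so ζ = c/c_c = 258/1638 = 0.1575.
ω_d = ω_n√(1 − ζ²) = 10.10 × √(1 − 0.0248) = 9.972 rad/s.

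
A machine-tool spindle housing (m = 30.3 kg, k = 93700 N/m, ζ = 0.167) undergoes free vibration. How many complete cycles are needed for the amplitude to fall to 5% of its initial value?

3 cycles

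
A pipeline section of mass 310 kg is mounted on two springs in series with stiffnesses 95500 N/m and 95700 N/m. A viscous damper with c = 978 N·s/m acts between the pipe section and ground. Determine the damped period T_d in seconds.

Series springs: 1/k_eq = 1/95500 + 1/95700 = 2.092×10^-5, so k_eq = 47800 N/m.
ω_n = √(k_eq/m) = √(47800/310) = 12.42 rad/s.
Critical damping c_c = 2√(k_eq·m) = 2√(47800 × 310) = 7699 N·s/m, so ζ = c/c_c = 978/7699 = 0.1270.
ω_d = ω_n√(1 − ζ²) = 12.42 × √(1 − 0.0161) = 12.32 rad/s.
T_d = 2π/ω_d = 0.5101 s.

0.510 s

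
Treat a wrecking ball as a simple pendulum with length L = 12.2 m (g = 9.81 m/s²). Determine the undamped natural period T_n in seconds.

7.01 s

For a simple pendulum ω_n = √(g/L) = √(9.81/12.2) = √0.8041 = 0.8967 rad/s.
T_n = 2π/ω_n = 6.283/0.8967 = 7.007 s.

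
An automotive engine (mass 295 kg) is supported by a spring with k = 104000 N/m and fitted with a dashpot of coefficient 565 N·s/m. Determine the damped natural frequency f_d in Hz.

2.98 Hz

ω_n = √(k/m) = √(104000/295) = 18.78 rad/s.
Critical damping c_c = 2√(k·m) = 2√(104000 × 295) = 11080 N·s/m, so ζ = c/c_c = 565/11080 = 0.05100.
ω_d = ω_n√(1 − ζ²) = 18.78 × √(1 − 0.00260) = 18.75 rad/s.
f_d = ω_d/(2π) = 2.984 Hz.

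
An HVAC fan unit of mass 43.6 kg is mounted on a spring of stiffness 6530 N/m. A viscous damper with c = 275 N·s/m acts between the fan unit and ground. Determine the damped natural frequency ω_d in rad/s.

11.8 rad/s

ω_n = √(k/m) = √(6530/43.6) = 12.24 rad/s.
Critical damping c_c = 2√(k·m) = 2√(6530 × 43.6) = 1067 N·s/m, so ζ = c/c_c = 275/1067 = 0.2577.
ω_d = ω_n√(1 − ζ²) = 12.24 × √(1 − 0.0664) = 11.82 rad/s.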